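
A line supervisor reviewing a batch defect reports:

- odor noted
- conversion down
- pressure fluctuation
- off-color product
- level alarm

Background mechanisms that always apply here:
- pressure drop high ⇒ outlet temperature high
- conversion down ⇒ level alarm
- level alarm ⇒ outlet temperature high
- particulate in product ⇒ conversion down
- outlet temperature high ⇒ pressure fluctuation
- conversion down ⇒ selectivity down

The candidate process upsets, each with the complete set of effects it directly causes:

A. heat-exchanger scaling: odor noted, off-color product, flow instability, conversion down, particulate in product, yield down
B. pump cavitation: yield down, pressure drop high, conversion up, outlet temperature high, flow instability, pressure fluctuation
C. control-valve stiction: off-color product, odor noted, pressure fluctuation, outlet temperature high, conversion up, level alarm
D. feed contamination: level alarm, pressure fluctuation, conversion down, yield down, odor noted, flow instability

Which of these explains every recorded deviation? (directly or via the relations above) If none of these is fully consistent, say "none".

Checking each candidate against the observations:
(A) heat-exchanger scaling — accounts for every observation (pressure fluctuation through conversion down → level alarm → outlet temperature high → pressure fluctuation)
(B) pump cavitation — fails on odor noted, conversion down, off-color product, level alarm (predicts conversion up, not conversion down)
(C) control-valve stiction — fails on conversion down (predicts conversion up, not conversion down)
(D) feed contamination — does not account for off-color product
(A) alone accounts for all the evidence.

A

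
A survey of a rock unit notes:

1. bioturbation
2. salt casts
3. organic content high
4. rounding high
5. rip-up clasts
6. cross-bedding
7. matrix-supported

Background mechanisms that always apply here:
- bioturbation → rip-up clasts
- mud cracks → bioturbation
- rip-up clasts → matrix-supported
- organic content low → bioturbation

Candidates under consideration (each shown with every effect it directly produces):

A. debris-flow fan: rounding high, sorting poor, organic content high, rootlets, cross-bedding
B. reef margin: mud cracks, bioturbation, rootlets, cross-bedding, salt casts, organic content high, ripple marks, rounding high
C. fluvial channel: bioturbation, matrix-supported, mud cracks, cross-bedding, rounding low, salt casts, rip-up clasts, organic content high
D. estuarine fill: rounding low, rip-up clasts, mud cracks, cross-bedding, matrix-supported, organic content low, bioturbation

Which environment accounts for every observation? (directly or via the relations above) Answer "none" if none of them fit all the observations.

B

For each candidate, compare predicted effects to what was observed:
(A) debris-flow fan — bioturbation miss; salt casts miss; organic content high match; rounding high match; rip-up clasts miss; cross-bedding match; matrix-supported miss
(B) reef margin — bioturbation match; salt casts match; organic content high match; rounding high match; rip-up clasts match (through bioturbation → rip-up clasts); cross-bedding match; matrix-supported match (through bioturbation → rip-up clasts → matrix-supported)
(C) fluvial channel — bioturbation match; salt casts match; organic content high match; rounding high miss; rip-up clasts match; cross-bedding match; matrix-supported match
(D) estuarine fill — bioturbation match; salt casts miss; organic content high miss; rounding high miss; rip-up clasts match; cross-bedding match; matrix-supported match
(B) alone accounts for all the evidence.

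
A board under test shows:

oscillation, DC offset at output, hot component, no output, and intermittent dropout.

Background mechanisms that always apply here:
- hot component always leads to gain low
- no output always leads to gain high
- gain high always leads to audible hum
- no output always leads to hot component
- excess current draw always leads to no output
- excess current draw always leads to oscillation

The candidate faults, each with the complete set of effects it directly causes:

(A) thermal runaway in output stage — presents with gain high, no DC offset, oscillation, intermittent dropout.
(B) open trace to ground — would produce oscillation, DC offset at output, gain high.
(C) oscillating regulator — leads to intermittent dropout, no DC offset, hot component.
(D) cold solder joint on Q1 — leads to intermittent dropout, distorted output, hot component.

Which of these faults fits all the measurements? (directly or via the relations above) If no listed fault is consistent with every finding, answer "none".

none

Per-candidate check:
(A) thermal runaway in output stage — oscillation match; DC offset at output miss; hot component miss; no output miss; intermittent dropout match
(B) open trace to ground — oscillation match; DC offset at output match; hot component miss; no output miss; intermittent dropout miss
(C) oscillating regulator — fails on oscillation, DC offset at output, no output (predicts no DC offset, not DC offset at output)
(D) cold solder joint on Q1 — oscillation miss; DC offset at output miss; hot component match; no output miss; intermittent dropout match
No candidate is consistent with all observations.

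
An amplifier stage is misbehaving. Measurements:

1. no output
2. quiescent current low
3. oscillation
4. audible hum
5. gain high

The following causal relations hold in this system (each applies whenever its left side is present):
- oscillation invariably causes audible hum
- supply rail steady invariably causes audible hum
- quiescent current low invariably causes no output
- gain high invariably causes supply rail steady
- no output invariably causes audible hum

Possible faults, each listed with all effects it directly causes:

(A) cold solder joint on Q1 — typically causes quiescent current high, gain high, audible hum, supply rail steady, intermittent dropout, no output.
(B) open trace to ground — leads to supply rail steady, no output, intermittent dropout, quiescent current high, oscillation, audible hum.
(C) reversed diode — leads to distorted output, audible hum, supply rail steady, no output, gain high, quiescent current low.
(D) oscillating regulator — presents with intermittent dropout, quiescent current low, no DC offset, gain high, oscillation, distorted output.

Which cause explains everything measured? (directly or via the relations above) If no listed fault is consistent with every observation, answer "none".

Checking each candidate against the observations:
(A) cold solder joint on Q1 — fails on quiescent current low, oscillation (predicts quiescent current high, not quiescent current low)
(B) open trace to ground — fails on quiescent current low, gain high (predicts quiescent current high, not quiescent current low)
(C) reversed diode — no output +; quiescent current low +; oscillation -; audible hum +; gain high +
(D) oscillating regulator — no output + (via quiescent current low → no output); quiescent current low +; oscillation +; audible hum + (via oscillation → audible hum); gain high +
(D) is the only candidate with no mismatches.

D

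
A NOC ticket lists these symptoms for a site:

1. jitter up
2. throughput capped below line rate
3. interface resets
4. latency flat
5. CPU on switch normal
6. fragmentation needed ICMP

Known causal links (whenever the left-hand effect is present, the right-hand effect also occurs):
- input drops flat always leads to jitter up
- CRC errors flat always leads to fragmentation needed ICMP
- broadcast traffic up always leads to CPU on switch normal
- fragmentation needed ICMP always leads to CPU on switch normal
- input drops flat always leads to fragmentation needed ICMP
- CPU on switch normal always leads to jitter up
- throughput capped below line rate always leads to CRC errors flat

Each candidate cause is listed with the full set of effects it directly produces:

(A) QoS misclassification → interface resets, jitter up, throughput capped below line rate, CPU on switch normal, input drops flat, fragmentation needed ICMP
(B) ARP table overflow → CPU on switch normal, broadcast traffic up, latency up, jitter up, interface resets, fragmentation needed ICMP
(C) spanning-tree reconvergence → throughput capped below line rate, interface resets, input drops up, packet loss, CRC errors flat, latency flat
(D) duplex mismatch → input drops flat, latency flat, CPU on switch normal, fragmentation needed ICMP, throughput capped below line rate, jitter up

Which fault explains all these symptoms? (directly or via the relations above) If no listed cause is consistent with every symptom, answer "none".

C

Checking each candidate against the observations:
(A) QoS misclassification — jitter up +; throughput capped below line rate +; interface resets +; latency flat -; CPU on switch normal +; fragmentation needed ICMP +
(B) ARP table overflow — jitter up +; throughput capped below line rate -; interface resets +; latency flat -; CPU on switch normal +; fragmentation needed ICMP +
(C) spanning-tree reconvergence — jitter up + (by CRC errors flat → fragmentation needed ICMP → CPU on switch normal → jitter up); throughput capped below line rate +; interface resets +; latency flat +; CPU on switch normal + (by CRC errors flat → fragmentation needed ICMP → CPU on switch normal); fragmentation needed ICMP + (by CRC errors flat → fragmentation needed ICMP)
(D) duplex mismatch — does not account for interface resets
(C) alone accounts for all the evidence.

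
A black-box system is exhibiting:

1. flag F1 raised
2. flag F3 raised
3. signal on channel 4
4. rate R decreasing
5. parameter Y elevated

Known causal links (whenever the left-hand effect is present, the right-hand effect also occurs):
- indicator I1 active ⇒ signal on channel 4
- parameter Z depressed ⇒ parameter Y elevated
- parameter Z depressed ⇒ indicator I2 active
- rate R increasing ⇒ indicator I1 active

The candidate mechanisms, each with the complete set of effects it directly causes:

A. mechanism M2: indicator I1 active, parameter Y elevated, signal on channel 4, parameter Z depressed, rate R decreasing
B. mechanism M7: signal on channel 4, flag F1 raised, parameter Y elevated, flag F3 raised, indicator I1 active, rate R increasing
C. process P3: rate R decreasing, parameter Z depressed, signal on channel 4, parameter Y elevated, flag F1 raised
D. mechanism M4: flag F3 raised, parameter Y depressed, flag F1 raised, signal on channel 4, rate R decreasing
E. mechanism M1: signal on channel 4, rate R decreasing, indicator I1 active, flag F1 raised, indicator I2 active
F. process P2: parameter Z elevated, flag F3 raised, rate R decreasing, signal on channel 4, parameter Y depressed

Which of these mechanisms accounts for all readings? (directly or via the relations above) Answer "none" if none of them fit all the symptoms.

For each candidate, compare predicted effects to what was observed:
(A) mechanism M2 — does not account for flag F1 raised, flag F3 raised
(B) mechanism M7 — fails on rate R decreasing (predicts rate R increasing, not rate R decreasing)
(C) process P3 — flag F1 raised ✓; flag F3 raised ✗; signal on channel 4 ✓; rate R decreasing ✓; parameter Y elevated ✓
(D) mechanism M4 — fails on parameter Y elevated (predicts parameter Y depressed, not parameter Y elevated)
(E) mechanism M1 — does not account for flag F3 raised, parameter Y elevated
(F) process P2 — flag F1 raised ✗; flag F3 raised ✓; signal on channel 4 ✓; rate R decreasing ✓; parameter Y elevated ✗
Every candidate fails on at least one observation.

none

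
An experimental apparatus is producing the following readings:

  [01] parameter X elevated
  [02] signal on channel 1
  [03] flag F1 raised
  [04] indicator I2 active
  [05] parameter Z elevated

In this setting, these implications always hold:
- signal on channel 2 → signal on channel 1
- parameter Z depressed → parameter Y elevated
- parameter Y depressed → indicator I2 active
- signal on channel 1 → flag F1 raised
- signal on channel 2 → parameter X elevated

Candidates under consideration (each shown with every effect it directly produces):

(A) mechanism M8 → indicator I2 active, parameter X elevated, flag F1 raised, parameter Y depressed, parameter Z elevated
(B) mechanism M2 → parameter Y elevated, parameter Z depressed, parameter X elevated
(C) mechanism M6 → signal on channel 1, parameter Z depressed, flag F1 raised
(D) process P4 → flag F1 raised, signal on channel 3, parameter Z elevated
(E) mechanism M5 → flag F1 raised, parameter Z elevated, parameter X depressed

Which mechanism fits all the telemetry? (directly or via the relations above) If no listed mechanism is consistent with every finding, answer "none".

none

For each candidate, compare predicted effects to what was observed:
(A) mechanism M8 — does not account for signal on channel 1
(B) mechanism M2 — parameter X elevated ✓; signal on channel 1 ✗; flag F1 raised ✗; indicator I2 active ✗; parameter Z elevated ✗
(C) mechanism M6 — parameter X elevated ✗; signal on channel 1 ✓; flag F1 raised ✓; indicator I2 active ✗; parameter Z elevated ✗
(D) process P4 — parameter X elevated ✗; signal on channel 1 ✗; flag F1 raised ✓; indicator I2 active ✗; parameter Z elevated ✓
(E) mechanism M5 — fails on parameter X elevated, signal on channel 1, indicator I2 active (predicts parameter X depressed, not parameter X elevated)
Every candidate fails on at least one observation.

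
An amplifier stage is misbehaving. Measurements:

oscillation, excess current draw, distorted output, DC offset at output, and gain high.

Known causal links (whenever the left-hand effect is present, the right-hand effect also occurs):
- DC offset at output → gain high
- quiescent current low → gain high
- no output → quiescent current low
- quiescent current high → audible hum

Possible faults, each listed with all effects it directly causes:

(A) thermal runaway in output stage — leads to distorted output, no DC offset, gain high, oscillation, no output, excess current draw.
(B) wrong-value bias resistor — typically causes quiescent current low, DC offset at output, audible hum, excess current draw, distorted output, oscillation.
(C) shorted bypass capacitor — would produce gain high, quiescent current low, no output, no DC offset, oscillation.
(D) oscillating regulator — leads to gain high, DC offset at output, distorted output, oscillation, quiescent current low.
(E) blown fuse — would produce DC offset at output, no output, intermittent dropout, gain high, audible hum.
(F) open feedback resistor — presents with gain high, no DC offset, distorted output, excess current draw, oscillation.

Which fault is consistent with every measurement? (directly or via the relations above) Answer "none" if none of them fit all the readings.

B

Per-candidate check:
(A) thermal runaway in output stage — fails on DC offset at output (predicts no DC offset, not DC offset at output)
(B) wrong-value bias resistor — oscillation yes; excess current draw yes; distorted output yes; DC offset at output yes; gain high yes (by DC offset at output → gain high)
(C) shorted bypass capacitor — oscillation yes; excess current draw NO; distorted output NO; DC offset at output NO; gain high yes
(D) oscillating regulator — oscillation yes; excess current draw NO; distorted output yes; DC offset at output yes; gain high yes
(E) blown fuse — oscillation NO; excess current draw NO; distorted output NO; DC offset at output yes; gain high yes
(F) open feedback resistor — oscillation yes; excess current draw yes; distorted output yes; DC offset at output NO; gain high yes
Only (B) is consistent with every observation.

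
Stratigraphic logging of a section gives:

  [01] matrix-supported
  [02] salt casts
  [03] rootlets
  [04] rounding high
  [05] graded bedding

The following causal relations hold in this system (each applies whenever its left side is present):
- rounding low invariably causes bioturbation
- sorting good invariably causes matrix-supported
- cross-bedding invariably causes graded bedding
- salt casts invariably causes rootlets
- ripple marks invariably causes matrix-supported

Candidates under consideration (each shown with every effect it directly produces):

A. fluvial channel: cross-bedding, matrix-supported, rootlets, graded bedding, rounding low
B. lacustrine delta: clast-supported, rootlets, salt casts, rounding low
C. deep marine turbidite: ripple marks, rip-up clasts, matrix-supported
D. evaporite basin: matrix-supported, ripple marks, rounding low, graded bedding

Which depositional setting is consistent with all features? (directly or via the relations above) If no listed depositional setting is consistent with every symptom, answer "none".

Per-candidate check:
(A) fluvial channel — fails on salt casts, rounding high (predicts rounding low, not rounding high)
(B) lacustrine delta — matrix-supported ✗; salt casts ✓; rootlets ✓; rounding high ✗; graded bedding ✗
(C) deep marine turbidite — matrix-supported ✓; salt casts ✗; rootlets ✗; rounding high ✗; graded bedding ✗
(D) evaporite basin — fails on salt casts, rootlets, rounding high (predicts rounding low, not rounding high)
None of the listed candidates fits everything.

none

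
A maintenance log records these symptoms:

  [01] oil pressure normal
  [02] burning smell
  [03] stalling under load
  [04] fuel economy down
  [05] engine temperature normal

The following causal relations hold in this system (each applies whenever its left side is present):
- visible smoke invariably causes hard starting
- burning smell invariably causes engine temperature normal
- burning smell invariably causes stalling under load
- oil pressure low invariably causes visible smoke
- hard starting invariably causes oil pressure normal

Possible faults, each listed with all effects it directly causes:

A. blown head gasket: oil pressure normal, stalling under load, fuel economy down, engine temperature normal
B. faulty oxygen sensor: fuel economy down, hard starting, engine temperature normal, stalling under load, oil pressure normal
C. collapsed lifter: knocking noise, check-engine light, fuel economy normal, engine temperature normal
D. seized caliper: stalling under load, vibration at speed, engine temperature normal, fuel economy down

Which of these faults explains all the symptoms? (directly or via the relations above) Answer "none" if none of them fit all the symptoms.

Testing each hypothesis:
(A) blown head gasket — does not account for burning smell
(B) faulty oxygen sensor — oil pressure normal ✓; burning smell ✗; stalling under load ✓; fuel economy down ✓; engine temperature normal ✓
(C) collapsed lifter — fails on oil pressure normal, burning smell, stalling under load, fuel economy down (predicts fuel economy normal, not fuel economy down)
(D) seized caliper — oil pressure normal ✗; burning smell ✗; stalling under load ✓; fuel economy down ✓; engine temperature normal ✓
None of the listed candidates fits everything.

none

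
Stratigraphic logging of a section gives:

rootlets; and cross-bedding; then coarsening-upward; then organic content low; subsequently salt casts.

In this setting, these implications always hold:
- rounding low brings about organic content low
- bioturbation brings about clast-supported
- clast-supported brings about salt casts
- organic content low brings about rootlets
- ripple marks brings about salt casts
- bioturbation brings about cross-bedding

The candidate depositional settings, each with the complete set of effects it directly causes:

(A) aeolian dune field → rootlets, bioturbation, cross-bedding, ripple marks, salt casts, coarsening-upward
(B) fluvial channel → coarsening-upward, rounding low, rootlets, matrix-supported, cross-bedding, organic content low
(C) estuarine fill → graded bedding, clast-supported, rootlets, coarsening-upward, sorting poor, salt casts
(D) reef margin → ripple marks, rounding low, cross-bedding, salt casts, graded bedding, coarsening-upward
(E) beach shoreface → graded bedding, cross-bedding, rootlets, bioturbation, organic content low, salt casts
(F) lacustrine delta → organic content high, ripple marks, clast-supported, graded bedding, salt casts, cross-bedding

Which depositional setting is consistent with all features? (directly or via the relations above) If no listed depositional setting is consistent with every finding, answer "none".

Testing each hypothesis:
(A) aeolian dune field — rootlets ✓; cross-bedding ✓; coarsening-upward ✓; organic content low ✗; salt casts ✓
(B) fluvial channel — rootlets ✓; cross-bedding ✓; coarsening-upward ✓; organic content low ✓; salt casts ✗
(C) estuarine fill — rootlets ✓; cross-bedding ✗; coarsening-upward ✓; organic content low ✗; salt casts ✓
(D) reef margin — rootlets ✓ (through rounding low → organic content low → rootlets); cross-bedding ✓; coarsening-upward ✓; organic content low ✓ (through rounding low → organic content low); salt casts ✓
(E) beach shoreface — does not account for coarsening-upward
(F) lacustrine delta — rootlets ✗; cross-bedding ✓; coarsening-upward ✗; organic content low ✗; salt casts ✓
(D) alone accounts for all the evidence.

D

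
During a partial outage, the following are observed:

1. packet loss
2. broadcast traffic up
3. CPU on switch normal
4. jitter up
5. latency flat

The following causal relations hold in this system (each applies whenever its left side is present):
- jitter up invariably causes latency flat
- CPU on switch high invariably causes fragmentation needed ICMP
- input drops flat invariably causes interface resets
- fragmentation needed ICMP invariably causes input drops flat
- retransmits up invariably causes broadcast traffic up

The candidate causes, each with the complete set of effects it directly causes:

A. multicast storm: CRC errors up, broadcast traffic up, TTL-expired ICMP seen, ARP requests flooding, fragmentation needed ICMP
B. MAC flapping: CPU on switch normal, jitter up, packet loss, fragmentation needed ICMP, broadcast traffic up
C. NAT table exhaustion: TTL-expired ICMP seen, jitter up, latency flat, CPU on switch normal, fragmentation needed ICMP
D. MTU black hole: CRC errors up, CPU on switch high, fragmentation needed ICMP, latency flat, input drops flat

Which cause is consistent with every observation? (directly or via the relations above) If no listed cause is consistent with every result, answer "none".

Per-candidate check:
(A) multicast storm — packet loss ✗; broadcast traffic up ✓; CPU on switch normal ✗; jitter up ✗; latency flat ✗
(B) MAC flapping — accounts for every observation (latency flat by jitter up → latency flat)
(C) NAT table exhaustion — does not account for packet loss, broadcast traffic up
(D) MTU black hole — packet loss ✗; broadcast traffic up ✗; CPU on switch normal ✗; jitter up ✗; latency flat ✓
(B) alone accounts for all the evidence.

B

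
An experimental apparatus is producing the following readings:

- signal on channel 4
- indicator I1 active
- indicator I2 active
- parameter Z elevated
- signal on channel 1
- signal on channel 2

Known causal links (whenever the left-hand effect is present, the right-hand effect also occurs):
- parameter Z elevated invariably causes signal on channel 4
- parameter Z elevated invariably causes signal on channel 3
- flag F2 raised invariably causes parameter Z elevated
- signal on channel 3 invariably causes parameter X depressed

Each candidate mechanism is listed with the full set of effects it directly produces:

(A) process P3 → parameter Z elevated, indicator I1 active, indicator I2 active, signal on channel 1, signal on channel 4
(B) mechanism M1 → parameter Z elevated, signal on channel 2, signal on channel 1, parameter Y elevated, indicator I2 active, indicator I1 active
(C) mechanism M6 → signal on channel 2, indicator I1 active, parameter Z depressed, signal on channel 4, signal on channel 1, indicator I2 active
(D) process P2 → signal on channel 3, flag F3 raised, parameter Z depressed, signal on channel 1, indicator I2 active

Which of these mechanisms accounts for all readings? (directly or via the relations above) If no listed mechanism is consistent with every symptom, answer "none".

B

Testing each hypothesis:
(A) process P3 — does not account for signal on channel 2
(B) mechanism M1 — signal on channel 4 ✓ (via parameter Z elevated → signal on channel 4); indicator I1 active ✓; indicator I2 active ✓; parameter Z elevated ✓; signal on channel 1 ✓; signal on channel 2 ✓
(C) mechanism M6 — signal on channel 4 ✓; indicator I1 active ✓; indicator I2 active ✓; parameter Z elevated ✗; signal on channel 1 ✓; signal on channel 2 ✓
(D) process P2 — signal on channel 4 ✗; indicator I1 active ✗; indicator I2 active ✓; parameter Z elevated ✗; signal on channel 1 ✓; signal on channel 2 ✗
(B) alone accounts for all the evidence.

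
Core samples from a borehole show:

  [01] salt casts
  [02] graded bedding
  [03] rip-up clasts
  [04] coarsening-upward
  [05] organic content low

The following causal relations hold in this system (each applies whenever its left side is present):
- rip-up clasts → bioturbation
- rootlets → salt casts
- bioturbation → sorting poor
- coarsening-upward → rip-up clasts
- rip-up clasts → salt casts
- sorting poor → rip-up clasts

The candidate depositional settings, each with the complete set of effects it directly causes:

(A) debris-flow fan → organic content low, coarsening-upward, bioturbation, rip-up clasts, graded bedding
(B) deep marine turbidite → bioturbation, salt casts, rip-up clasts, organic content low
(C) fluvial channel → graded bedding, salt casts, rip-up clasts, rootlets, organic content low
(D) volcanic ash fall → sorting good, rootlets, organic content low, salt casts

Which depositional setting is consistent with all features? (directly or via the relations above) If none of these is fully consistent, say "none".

A

Per-candidate check:
(A) debris-flow fan — accounts for every observation (salt casts through rip-up clasts → salt casts)
(B) deep marine turbidite — does not account for graded bedding, coarsening-upward
(C) fluvial channel — does not account for coarsening-upward
(D) volcanic ash fall — does not account for graded bedding, rip-up clasts, coarsening-upward
(A) is the only candidate with no mismatches.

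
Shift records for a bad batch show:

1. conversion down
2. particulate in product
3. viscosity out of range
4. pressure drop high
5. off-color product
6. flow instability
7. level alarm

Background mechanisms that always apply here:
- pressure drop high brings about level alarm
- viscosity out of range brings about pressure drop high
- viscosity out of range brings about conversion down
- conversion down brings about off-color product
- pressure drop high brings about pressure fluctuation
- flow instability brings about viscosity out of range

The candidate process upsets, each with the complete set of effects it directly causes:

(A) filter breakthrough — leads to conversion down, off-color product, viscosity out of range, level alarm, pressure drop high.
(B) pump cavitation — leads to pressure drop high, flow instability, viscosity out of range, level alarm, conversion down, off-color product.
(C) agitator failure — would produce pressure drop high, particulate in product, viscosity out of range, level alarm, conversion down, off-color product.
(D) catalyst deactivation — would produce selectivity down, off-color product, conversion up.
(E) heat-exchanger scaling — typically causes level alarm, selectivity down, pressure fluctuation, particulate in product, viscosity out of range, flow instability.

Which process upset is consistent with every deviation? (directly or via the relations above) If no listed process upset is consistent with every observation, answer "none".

E

For each candidate, compare predicted effects to what was observed:
(A) filter breakthrough — conversion down yes; particulate in product NO; viscosity out of range yes; pressure drop high yes; off-color product yes; flow instability NO; level alarm yes
(B) pump cavitation — does not account for particulate in product
(C) agitator failure — does not account for flow instability
(D) catalyst deactivation — fails on conversion down, particulate in product, viscosity out of range, pressure drop high, flow instability, level alarm (predicts conversion up, not conversion down)
(E) heat-exchanger scaling — accounts for every observation (conversion down via viscosity out of range → conversion down)
(E) is the only candidate with no mismatches.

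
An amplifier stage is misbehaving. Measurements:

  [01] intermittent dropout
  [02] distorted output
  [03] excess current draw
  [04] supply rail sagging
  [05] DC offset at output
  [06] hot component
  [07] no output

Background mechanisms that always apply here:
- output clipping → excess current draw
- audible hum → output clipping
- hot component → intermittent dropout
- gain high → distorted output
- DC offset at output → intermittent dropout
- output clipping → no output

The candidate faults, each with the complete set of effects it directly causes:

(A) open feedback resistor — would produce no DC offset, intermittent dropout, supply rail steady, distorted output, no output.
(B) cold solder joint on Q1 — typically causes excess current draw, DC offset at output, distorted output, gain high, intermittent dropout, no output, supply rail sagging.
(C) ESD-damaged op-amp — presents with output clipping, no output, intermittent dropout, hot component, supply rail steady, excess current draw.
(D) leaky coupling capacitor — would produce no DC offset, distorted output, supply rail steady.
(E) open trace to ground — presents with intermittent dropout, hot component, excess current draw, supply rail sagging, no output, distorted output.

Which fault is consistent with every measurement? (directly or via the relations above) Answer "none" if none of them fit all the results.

Testing each hypothesis:
(A) open feedback resistor — intermittent dropout yes; distorted output yes; excess current draw NO; supply rail sagging NO; DC offset at output NO; hot component NO; no output yes
(B) cold solder joint on Q1 — does not account for hot component
(C) ESD-damaged op-amp — fails on distorted output, supply rail sagging, DC offset at output (predicts supply rail steady, not supply rail sagging)
(D) leaky coupling capacitor — fails on intermittent dropout, excess current draw, supply rail sagging, DC offset at output, hot component, no output (predicts supply rail steady, not supply rail sagging; predicts no DC offset, not DC offset at output)
(E) open trace to ground — intermittent dropout yes; distorted output yes; excess current draw yes; supply rail sagging yes; DC offset at output NO; hot component yes; no output yes
Every candidate fails on at least one observation.

none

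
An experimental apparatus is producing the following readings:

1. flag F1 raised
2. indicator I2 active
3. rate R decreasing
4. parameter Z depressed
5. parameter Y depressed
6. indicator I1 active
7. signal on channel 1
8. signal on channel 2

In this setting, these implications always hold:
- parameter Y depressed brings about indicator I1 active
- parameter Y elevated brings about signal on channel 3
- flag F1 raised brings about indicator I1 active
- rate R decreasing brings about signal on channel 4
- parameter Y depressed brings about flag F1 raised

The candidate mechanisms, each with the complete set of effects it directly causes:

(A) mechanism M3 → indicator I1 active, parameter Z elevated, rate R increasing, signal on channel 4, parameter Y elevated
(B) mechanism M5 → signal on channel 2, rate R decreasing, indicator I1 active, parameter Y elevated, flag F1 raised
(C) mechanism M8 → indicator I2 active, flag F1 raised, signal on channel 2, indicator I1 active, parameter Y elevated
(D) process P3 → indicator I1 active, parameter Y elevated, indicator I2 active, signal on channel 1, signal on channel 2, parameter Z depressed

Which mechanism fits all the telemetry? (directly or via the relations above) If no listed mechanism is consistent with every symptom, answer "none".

Testing each hypothesis:
(A) mechanism M3 — flag F1 raised -; indicator I2 active -; rate R decreasing -; parameter Z depressed -; parameter Y depressed -; indicator I1 active +; signal on channel 1 -; signal on channel 2 -
(B) mechanism M5 — fails on indicator I2 active, parameter Z depressed, parameter Y depressed, signal on channel 1 (predicts parameter Y elevated, not parameter Y depressed)
(C) mechanism M8 — flag F1 raised +; indicator I2 active +; rate R decreasing -; parameter Z depressed -; parameter Y depressed -; indicator I1 active +; signal on channel 1 -; signal on channel 2 +
(D) process P3 — flag F1 raised -; indicator I2 active +; rate R decreasing -; parameter Z depressed +; parameter Y depressed -; indicator I1 active +; signal on channel 1 +; signal on channel 2 +
Every candidate fails on at least one observation.

none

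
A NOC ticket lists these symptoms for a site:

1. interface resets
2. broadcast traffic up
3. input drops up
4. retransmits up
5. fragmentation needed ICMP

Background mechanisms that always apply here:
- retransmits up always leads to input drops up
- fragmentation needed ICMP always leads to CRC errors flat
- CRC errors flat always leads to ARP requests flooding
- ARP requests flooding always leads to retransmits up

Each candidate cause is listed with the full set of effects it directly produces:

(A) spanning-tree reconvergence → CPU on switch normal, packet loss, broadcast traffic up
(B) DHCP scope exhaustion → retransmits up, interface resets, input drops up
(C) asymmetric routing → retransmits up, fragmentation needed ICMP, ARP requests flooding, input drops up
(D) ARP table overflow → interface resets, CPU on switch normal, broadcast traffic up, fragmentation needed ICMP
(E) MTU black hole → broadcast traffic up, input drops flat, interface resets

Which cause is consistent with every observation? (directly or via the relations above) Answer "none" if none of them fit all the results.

Per-candidate check:
(A) spanning-tree reconvergence — interface resets ✗; broadcast traffic up ✓; input drops up ✗; retransmits up ✗; fragmentation needed ICMP ✗
(B) DHCP scope exhaustion — interface resets ✓; broadcast traffic up ✗; input drops up ✓; retransmits up ✓; fragmentation needed ICMP ✗
(C) asymmetric routing — does not account for interface resets, broadcast traffic up
(D) ARP table overflow — accounts for every observation (input drops up via fragmentation needed ICMP → CRC errors flat → ARP requests flooding → retransmits up → input drops up)
(E) MTU black hole — fails on input drops up, retransmits up, fragmentation needed ICMP (predicts input drops flat, not input drops up)
Only (D) is consistent with every observation.

D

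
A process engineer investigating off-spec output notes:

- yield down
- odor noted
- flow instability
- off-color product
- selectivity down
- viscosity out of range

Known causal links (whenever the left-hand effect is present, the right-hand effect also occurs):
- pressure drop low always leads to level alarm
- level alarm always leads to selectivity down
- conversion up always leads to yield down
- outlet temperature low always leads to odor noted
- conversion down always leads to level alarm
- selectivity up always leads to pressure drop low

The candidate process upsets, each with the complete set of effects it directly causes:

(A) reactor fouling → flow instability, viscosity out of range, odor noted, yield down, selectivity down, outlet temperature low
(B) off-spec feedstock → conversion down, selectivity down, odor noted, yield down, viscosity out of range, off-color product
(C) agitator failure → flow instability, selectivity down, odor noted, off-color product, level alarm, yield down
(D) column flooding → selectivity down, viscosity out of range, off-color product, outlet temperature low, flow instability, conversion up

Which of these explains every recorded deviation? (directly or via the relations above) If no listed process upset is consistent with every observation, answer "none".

Checking each candidate against the observations:
(A) reactor fouling — does not account for off-color product
(B) off-spec feedstock — yield down +; odor noted +; flow instability -; off-color product +; selectivity down +; viscosity out of range +
(C) agitator failure — yield down +; odor noted +; flow instability +; off-color product +; selectivity down +; viscosity out of range -
(D) column flooding — yield down + (by conversion up → yield down); odor noted + (by outlet temperature low → odor noted); flow instability +; off-color product +; selectivity down +; viscosity out of range +
(D) is the only candidate with no mismatches.

D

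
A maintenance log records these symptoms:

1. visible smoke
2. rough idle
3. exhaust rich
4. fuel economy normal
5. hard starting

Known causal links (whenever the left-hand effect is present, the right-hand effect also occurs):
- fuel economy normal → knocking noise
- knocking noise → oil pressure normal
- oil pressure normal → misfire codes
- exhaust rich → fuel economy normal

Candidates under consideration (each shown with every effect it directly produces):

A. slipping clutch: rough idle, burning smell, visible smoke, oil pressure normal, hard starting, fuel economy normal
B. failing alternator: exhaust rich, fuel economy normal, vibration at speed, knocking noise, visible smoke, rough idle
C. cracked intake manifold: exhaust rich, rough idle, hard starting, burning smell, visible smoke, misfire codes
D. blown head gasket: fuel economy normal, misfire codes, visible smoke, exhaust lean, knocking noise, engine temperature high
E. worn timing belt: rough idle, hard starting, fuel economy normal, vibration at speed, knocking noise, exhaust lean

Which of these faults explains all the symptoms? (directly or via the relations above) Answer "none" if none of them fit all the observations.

C

Testing each hypothesis:
(A) slipping clutch — does not account for exhaust rich
(B) failing alternator — does not account for hard starting
(C) cracked intake manifold — visible smoke ✓; rough idle ✓; exhaust rich ✓; fuel economy normal ✓ (through exhaust rich → fuel economy normal); hard starting ✓
(D) blown head gasket — visible smoke ✓; rough idle ✗; exhaust rich ✗; fuel economy normal ✓; hard starting ✗
(E) worn timing belt — visible smoke ✗; rough idle ✓; exhaust rich ✗; fuel economy normal ✓; hard starting ✓
Only (C) is consistent with every observation.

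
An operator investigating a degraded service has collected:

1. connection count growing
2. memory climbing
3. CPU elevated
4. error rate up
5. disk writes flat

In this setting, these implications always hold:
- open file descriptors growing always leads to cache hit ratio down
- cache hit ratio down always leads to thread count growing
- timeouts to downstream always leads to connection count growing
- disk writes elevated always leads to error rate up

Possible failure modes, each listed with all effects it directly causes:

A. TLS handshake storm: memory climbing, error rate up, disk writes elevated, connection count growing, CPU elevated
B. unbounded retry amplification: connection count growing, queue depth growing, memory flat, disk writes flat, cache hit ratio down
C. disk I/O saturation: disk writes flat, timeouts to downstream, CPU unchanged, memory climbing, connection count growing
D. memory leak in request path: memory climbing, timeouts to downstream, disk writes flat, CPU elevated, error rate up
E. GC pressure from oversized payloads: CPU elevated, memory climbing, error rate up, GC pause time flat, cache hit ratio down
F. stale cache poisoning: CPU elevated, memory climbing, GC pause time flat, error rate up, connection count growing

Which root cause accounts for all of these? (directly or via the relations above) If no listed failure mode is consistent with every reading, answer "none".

D

Testing each hypothesis:
(A) TLS handshake storm — connection count growing yes; memory climbing yes; CPU elevated yes; error rate up yes; disk writes flat NO
(B) unbounded retry amplification — connection count growing yes; memory climbing NO; CPU elevated NO; error rate up NO; disk writes flat yes
(C) disk I/O saturation — connection count growing yes; memory climbing yes; CPU elevated NO; error rate up NO; disk writes flat yes
(D) memory leak in request path — connection count growing yes (via timeouts to downstream → connection count growing); memory climbing yes; CPU elevated yes; error rate up yes; disk writes flat yes
(E) GC pressure from oversized payloads — connection count growing NO; memory climbing yes; CPU elevated yes; error rate up yes; disk writes flat NO
(F) stale cache poisoning — connection count growing yes; memory climbing yes; CPU elevated yes; error rate up yes; disk writes flat NO
(D) alone accounts for all the evidence.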